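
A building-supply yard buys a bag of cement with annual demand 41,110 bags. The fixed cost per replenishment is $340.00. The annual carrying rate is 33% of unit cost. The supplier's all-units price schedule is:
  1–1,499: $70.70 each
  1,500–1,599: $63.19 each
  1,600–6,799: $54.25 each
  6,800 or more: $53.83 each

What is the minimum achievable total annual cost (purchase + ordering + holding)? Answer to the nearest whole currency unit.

Holding cost per unit per year at price C is H = 0.33·C.
Candidates are each tier's EOQ (if it falls in that tier) and each price-break quantity.
EOQ at $70.70 = 1094.6 (feasible in tier 1): TC = 41,110×$70.70 + (41,110/1094.6)×340 + (1094.6/2)×0.33×$70.70 = $2,932,015.47.
EOQ at $63.19 = 1157.8 < 1500, so use break Q=1500: TC = 41,110×$63.19 + (41,110/1500.0)×340 + (1500.0/2)×0.33×$63.19 = $2,622,698.69.
EOQ at $54.25 = 1249.6 < 1600, so use break Q=1600: TC = 41,110×$54.25 + (41,110/1600.0)×340 + (1600.0/2)×0.33×$54.25 = $2,253,275.38.
EOQ at $53.83 = 1254.5 < 6800, so use break Q=6800: TC = 41,110×$53.83 + (41,110/6800.0)×340 + (6800.0/2)×0.33×$53.83 = $2,275,404.06.
Lowest total cost among the candidates is at Q = 1600.0.

TC* ≈ $2,253,275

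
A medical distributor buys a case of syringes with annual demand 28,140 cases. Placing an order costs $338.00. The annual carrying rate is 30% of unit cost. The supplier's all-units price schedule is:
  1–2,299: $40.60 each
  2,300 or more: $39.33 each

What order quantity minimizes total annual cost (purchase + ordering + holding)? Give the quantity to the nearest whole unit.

Q* ≈ 2,300 cases

Holding cost per unit per year at price C is H = 0.30·C.
For each price level, check whether its EOQ is feasible; otherwise the best quantity at that price is the breakpoint.
EOQ at $40.60 = 1249.7 (feasible in tier 1): TC = 28,140×$40.60 + (28,140/1249.7)×338 + (1249.7/2)×0.30×$40.60 = $1,157,705.56.
EOQ at $39.33 = 1269.7 < 2300, so use break Q=2300: TC = 28,140×$39.33 + (28,140/2300.0)×338 + (2300.0/2)×0.30×$39.33 = $1,124,450.41.
Lowest total cost is $1,124,450.41 at Q = 2300.0.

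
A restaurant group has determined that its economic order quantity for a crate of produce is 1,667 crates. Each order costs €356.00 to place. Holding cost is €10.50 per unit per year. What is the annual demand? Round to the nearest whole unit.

Squaring Q* = √(2DS/H) gives Q*² = 2DS/H.
From Q* = √(2DS/H): D = Q*²H / (2S) = 1,667² × 10.5 / (2 × 356) = 40980.807.

D ≈ 40,981 crates per year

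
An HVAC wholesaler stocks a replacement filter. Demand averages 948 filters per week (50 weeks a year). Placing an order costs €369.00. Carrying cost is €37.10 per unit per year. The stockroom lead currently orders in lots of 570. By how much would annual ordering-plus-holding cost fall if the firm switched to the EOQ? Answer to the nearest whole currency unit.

Extra cost ≈ €5,234 per year

Annual demand D = 948 × 50 = 47,400.
EOQ = √(2DS/H) = √(2 × 47,400 × 369 / 37.1) ≈ 971.02.
Cost at Q* = (D/Q*)S + (Q*/2)H = √(2DSH) ≈ €36,025.03.
Cost at Q = 570: (47,400/570)×369 + (570/2)×37.1 = €30,685.26 + €10,573.50 = €41,258.76.
Excess = €41,258.76 − €36,025.03 = €5,233.74.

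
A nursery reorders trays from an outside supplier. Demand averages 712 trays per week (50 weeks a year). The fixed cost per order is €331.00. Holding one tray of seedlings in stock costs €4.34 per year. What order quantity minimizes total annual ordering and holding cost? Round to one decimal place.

Annual demand D = 712 × 50 = 35,600.
EOQ = √(2DS / H) = √(2 × 35,600 × 331 / 4.34).
= √(23,567,200 / 4.34) = √5,430,230.4147 ≈ 2330.285.

Q* ≈ 2,330.3 trays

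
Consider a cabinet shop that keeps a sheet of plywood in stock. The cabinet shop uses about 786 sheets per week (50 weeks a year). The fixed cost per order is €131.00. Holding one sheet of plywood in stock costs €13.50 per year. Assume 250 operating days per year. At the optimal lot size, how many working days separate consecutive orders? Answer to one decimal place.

Annual demand D = 786 × 50 = 39,300.
The optimal lot size = √(2DS/H) = √(2 × 39,300 × 131 / 13.5) ≈ 873.33.
Cycle time = Q*/D × 250 = 873.33 / 39,300 × 250 ≈ 5.556 days.

T ≈ 5.6 days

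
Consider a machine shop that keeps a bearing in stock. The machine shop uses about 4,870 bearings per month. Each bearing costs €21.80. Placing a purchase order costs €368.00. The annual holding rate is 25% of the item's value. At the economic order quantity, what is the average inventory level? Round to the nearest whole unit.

Annual demand D = 4,870 × 12 = 58,440.
Holding cost H = 0.25 × €21.80 = €5.4500 per unit per year.
Q* = √(2DS/H) = √(2 × 58,440 × 368 / 5.45) ≈ 2809.28.
Average inventory = Q*/2 ≈ 2809.28 / 2 = 1404.642.

Average inventory ≈ 1,405 bearings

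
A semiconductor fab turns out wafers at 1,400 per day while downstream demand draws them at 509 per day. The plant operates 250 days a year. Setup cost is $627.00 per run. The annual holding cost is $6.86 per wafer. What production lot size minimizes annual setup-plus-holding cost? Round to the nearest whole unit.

Annual demand D = 509 × 250 = 127,250.
Production build-up factor (1 − d/p) = 1 − 509/1,400 = 0.6364.
Q* = √(2DS / (H(1 − d/p))) = √(2 × 127,250 × 627 / (6.86 × 0.6364)).
= √(159,571,500 / 4.3659) ≈ 6045.619.

Q* ≈ 6,046 wafers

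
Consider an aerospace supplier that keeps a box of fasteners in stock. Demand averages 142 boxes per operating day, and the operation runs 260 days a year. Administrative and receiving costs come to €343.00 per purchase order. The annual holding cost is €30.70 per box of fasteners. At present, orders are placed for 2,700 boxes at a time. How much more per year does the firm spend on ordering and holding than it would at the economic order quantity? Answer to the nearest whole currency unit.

Extra cost ≈ €18,251 per year

Annual demand D = 142 × 260 = 36,920.
EOQ = √(2DS/H) = √(2 × 36,920 × 343 / 30.7) ≈ 908.29.
Cost at Q* = (D/Q*)S + (Q*/2)H = √(2DSH) ≈ €27,884.45.
Cost at Q = 2,700: (36,920/2,700)×343 + (2,700/2)×30.7 = €4,690.21 + €41,445.00 = €46,135.21.
Excess = €46,135.21 − €27,884.45 = €18,250.76.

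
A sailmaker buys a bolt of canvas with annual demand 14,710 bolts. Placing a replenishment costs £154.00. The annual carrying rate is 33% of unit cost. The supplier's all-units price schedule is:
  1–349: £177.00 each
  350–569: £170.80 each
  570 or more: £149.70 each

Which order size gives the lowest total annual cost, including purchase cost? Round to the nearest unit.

Q* ≈ 570 bolts

Holding cost per unit per year at price C is H = 0.33·C.
Evaluate total cost at each tier's feasible EOQ or, if the EOQ is below the tier, at the tier's minimum quantity.
EOQ at £177.00 = 278.5 (feasible in tier 1): TC = 14,710×£177.00 + (14,710/278.5)×154 + (278.5/2)×0.33×£177.00 = £2,619,937.67.
EOQ at £170.80 = 283.5 < 350, so use break Q=350: TC = 14,710×£170.80 + (14,710/350.0)×154 + (350.0/2)×0.33×£170.80 = £2,528,804.10.
EOQ at £149.70 = 302.8 < 570, so use break Q=570: TC = 14,710×£149.70 + (14,710/570.0)×154 + (570.0/2)×0.33×£149.70 = £2,220,140.57.
Lowest total cost is £2,220,140.57 at Q = 570.0.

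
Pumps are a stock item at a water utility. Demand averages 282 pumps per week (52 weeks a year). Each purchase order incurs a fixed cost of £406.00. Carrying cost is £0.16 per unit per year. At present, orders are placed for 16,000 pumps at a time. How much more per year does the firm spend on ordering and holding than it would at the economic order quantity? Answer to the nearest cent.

Annual demand D = 282 × 52 = 14,664.
EOQ = √(2DS/H) = √(2 × 14,664 × 406 / 0.16) ≈ 8626.69.
Cost at Q* = (D/Q*)S + (Q*/2)H = √(2DSH) ≈ £1,380.27.
Cost at Q = 16,000: (14,664/16,000)×406 + (16,000/2)×0.16 = £372.10 + £1,280.00 = £1,652.10.
Excess = £1,652.10 − £1,380.27 = £271.83.

Extra cost ≈ £271.83 per year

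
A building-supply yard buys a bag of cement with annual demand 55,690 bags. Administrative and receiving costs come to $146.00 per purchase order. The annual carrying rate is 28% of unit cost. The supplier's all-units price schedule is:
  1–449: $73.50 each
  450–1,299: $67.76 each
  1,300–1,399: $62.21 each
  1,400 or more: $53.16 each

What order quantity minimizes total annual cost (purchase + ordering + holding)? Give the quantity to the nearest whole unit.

Holding cost per unit per year at price C is H = 0.28·C.
Evaluate total cost at each tier's feasible EOQ or, if the EOQ is below the tier, at the tier's minimum quantity.
Tier 1 ($73.50): EOQ = 888.9 exceeds tier's upper bound 449, so this tier is dominated.
EOQ at $67.76 = 925.8 (feasible in tier 2): TC = 55,690×$67.76 + (55,690/925.8)×146 + (925.8/2)×0.28×$67.76 = $3,791,119.30.
EOQ at $62.21 = 966.2 < 1300, so use break Q=1300: TC = 55,690×$62.21 + (55,690/1300.0)×146 + (1300.0/2)×0.28×$62.21 = $3,482,051.54.
EOQ at $53.16 = 1045.2 < 1400, so use break Q=1400: TC = 55,690×$53.16 + (55,690/1400.0)×146 + (1400.0/2)×0.28×$53.16 = $2,976,707.43.
Lowest total cost is $2,976,707.43 at Q = 1400.0.

Q* ≈ 1,400 bags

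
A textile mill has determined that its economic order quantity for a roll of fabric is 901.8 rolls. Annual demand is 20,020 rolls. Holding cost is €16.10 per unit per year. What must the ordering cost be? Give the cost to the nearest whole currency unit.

S ≈ €327

The basic EOQ model gives Q* = √(2DS/H); rearrange for the unknown.
From Q* = √(2DS/H): S = Q*²H / (2D) = 901.8² × 16.1 / (2 × 20,020) = 327.0034.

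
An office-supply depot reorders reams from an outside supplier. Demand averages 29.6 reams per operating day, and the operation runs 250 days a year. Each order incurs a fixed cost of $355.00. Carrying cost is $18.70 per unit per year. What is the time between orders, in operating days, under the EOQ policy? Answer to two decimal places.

T ≈ 17.91 days

Annual demand D = 29.6 × 250 = 7,400.
EOQ = √(2DS/H) = √(2 × 7,400 × 355 / 18.7) ≈ 530.06.
Cycle time = Q*/D × 250 = 530.06 / 7,400 × 250 ≈ 17.907 days.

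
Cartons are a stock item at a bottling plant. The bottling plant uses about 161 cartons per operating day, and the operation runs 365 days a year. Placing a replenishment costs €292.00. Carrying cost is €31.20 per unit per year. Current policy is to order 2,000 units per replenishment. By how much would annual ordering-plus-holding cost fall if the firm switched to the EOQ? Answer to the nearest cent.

Extra cost ≈ €7,057.45 per year

Annual demand D = 161 × 365 = 58,765.
EOQ = √(2DS/H) = √(2 × 58,765 × 292 / 31.2) ≈ 1048.79.
Cost at Q* = (D/Q*)S + (Q*/2)H = √(2DSH) ≈ €32,722.24.
Cost at Q = 2,000: (58,765/2,000)×292 + (2,000/2)×31.2 = €8,579.69 + €31,200.00 = €39,779.69.
Excess = €39,779.69 − €32,722.24 = €7,057.45.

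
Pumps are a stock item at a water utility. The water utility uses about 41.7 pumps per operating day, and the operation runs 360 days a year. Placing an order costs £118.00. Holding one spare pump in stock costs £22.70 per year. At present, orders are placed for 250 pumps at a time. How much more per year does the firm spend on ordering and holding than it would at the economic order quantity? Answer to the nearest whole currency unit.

Extra cost ≈ £955 per year

Annual demand D = 41.7 × 360 = 15,012.
EOQ = √(2DS/H) = √(2 × 15,012 × 118 / 22.7) ≈ 395.06.
Cost at Q* = (D/Q*)S + (Q*/2)H = √(2DSH) ≈ £8,967.85.
Cost at Q = 250: (15,012/250)×118 + (250/2)×22.7 = £7,085.66 + £2,837.50 = £9,923.16.
Excess = £9,923.16 − £8,967.85 = £955.32.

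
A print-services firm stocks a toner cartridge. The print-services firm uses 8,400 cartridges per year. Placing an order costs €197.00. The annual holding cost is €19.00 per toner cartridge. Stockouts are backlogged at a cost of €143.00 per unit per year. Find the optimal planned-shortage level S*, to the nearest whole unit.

With planned backorders, Q* = √(2DS/H) · √((H+B)/B).
√(2DS/H) = √(2 × 8,400 × 197 / 19) = 417.360.
√((H+B)/B) = √((19+143)/143) = 1.0644.
Q* ≈ 444.222.
S* = Q* · H/(H+B) = 444.222 × 19/162 ≈ 52.100.

S* ≈ 52 cartridges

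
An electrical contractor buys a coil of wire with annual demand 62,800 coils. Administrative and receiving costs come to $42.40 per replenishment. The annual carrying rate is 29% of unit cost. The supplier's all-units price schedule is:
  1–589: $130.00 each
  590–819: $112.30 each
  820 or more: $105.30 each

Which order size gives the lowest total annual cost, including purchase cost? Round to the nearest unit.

Holding cost per unit per year at price C is H = 0.29·C.
For each price level, check whether its EOQ is feasible; otherwise the best quantity at that price is the breakpoint.
EOQ at $130.00 = 375.8 (feasible in tier 1): TC = 62,800×$130.00 + (62,800/375.8)×42.4 + (375.8/2)×0.29×$130.00 = $8,178,169.30.
EOQ at $112.30 = 404.4 < 590, so use break Q=590: TC = 62,800×$112.30 + (62,800/590.0)×42.4 + (590.0/2)×0.29×$112.30 = $7,066,560.35.
EOQ at $105.30 = 417.6 < 820, so use break Q=820: TC = 62,800×$105.30 + (62,800/820.0)×42.4 + (820.0/2)×0.29×$105.30 = $6,628,607.39.
Lowest total cost is $6,628,607.39 at Q = 820.0.

Q* ≈ 820 coils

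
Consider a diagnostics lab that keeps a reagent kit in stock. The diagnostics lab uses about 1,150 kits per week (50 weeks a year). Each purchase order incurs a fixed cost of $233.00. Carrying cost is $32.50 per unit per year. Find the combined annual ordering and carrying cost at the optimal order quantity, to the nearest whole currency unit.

TC* ≈ $29,510

Annual demand D = 1,150 × 50 = 57,500.
The optimal lot size = √(2DS/H) = √(2 × 57,500 × 233 / 32.5) ≈ 908.00.
At the optimum the two cost components are equal, so total cost = 2·(Q*/2)H = Q*·H.
Minimum total = √(2DSH) = √(2 × 57,500 × 233 × 32.5) ≈ 29509.956.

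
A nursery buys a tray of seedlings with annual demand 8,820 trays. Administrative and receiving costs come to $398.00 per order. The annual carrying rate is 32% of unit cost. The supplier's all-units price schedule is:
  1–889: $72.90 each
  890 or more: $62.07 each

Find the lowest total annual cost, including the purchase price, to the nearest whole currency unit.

Holding cost per unit per year at price C is H = 0.32·C.
Evaluate total cost at each tier's feasible EOQ or, if the EOQ is below the tier, at the tier's minimum quantity.
EOQ at $72.90 = 548.6 (feasible in tier 1): TC = 8,820×$72.90 + (8,820/548.6)×398 + (548.6/2)×0.32×$72.90 = $655,775.63.
EOQ at $62.07 = 594.5 < 890, so use break Q=890: TC = 8,820×$62.07 + (8,820/890.0)×398 + (890.0/2)×0.32×$62.07 = $560,240.39.
Lowest total cost among the candidates is at Q = 890.0.

TC* ≈ $560,240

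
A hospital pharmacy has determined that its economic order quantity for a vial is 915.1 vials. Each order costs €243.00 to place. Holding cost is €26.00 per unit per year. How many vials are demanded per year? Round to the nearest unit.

D ≈ 44,800 vials per year

The basic EOQ model gives Q* = √(2DS/H); rearrange for the unknown.
From Q* = √(2DS/H): D = Q*²H / (2S) = 915.1² × 26 / (2 × 243) = 44799.605.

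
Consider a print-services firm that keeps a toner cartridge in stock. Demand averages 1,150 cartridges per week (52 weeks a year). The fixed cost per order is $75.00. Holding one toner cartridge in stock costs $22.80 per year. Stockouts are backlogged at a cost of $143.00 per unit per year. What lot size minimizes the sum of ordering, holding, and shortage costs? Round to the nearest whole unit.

Annual demand D = 1,150 × 52 = 59,800.
With planned backorders, Q* = √(2DS/H) · √((H+B)/B).
√(2DS/H) = √(2 × 59,800 × 75 / 22.8) = 627.233.
√((H+B)/B) = √((22.8+143)/143) = 1.0768.
Q* ≈ 675.388.

Q* ≈ 675 cartridges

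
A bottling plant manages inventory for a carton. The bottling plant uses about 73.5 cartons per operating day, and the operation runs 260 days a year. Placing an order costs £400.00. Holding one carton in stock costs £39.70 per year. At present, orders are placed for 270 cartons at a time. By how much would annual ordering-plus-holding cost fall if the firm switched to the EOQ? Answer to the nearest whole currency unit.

Annual demand D = 73.5 × 260 = 19,110.
EOQ = √(2DS/H) = √(2 × 19,110 × 400 / 39.7) ≈ 620.55.
Cost at Q* = (D/Q*)S + (Q*/2)H = √(2DSH) ≈ £24,636.02.
Cost at Q = 270: (19,110/270)×400 + (270/2)×39.7 = £28,311.11 + £5,359.50 = £33,670.61.
Excess = £33,670.61 − £24,636.02 = £9,034.59.

Extra cost ≈ £9,035 per year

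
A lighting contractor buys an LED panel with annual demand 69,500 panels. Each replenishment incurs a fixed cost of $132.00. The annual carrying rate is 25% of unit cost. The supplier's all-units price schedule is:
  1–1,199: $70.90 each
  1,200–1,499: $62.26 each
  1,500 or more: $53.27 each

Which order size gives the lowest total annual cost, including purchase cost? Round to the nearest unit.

Q* ≈ 1,500 panels

Holding cost per unit per year at price C is H = 0.25·C.
Candidates are each tier's EOQ (if it falls in that tier) and each price-break quantity.
EOQ at $70.90 = 1017.4 (feasible in tier 1): TC = 69,500×$70.90 + (69,500/1017.4)×132 + (1017.4/2)×0.25×$70.90 = $4,945,583.81.
EOQ at $62.26 = 1085.7 < 1200, so use break Q=1200: TC = 69,500×$62.26 + (69,500/1200.0)×132 + (1200.0/2)×0.25×$62.26 = $4,344,054.00.
EOQ at $53.27 = 1173.8 < 1500, so use break Q=1500: TC = 69,500×$53.27 + (69,500/1500.0)×132 + (1500.0/2)×0.25×$53.27 = $3,718,369.12.
Lowest total cost is $3,718,369.12 at Q = 1500.0.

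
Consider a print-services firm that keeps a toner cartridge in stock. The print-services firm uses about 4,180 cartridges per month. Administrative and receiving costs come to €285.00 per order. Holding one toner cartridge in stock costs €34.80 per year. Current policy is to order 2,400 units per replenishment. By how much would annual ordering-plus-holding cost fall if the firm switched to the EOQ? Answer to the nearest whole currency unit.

Extra cost ≈ €16,173 per year

Annual demand D = 4,180 × 12 = 50,160.
EOQ = √(2DS/H) = √(2 × 50,160 × 285 / 34.8) ≈ 906.41.
Cost at Q* = (D/Q*)S + (Q*/2)H = √(2DSH) ≈ €31,543.20.
Cost at Q = 2,400: (50,160/2,400)×285 + (2,400/2)×34.8 = €5,956.50 + €41,760.00 = €47,716.50.
Excess = €47,716.50 − €31,543.20 = €16,173.30.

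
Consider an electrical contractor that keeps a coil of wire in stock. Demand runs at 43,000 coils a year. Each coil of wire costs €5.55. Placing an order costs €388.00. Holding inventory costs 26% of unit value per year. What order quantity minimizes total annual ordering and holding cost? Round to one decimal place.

Holding cost H = 0.26 × €5.55 = €1.4430 per unit per year.
EOQ = √(2DS / H) = √(2 × 43,000 × 388 / 1.443).
= √(33,368,000 / 1.443) = √23,124,047.124 ≈ 4808.747.

Q* ≈ 4,808.7 coils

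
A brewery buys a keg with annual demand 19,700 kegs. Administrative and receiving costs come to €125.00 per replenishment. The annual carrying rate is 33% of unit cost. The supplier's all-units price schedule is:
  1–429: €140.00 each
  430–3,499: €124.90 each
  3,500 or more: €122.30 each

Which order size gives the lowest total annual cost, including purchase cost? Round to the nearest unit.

Holding cost per unit per year at price C is H = 0.33·C.
Evaluate total cost at each tier's feasible EOQ or, if the EOQ is below the tier, at the tier's minimum quantity.
EOQ at €140.00 = 326.5 (feasible in tier 1): TC = 19,700×€140.00 + (19,700/326.5)×125 + (326.5/2)×0.33×€140.00 = €2,773,084.26.
EOQ at €124.90 = 345.7 < 430, so use break Q=430: TC = 19,700×€124.90 + (19,700/430.0)×125 + (430.0/2)×0.33×€124.90 = €2,475,118.40.
EOQ at €122.30 = 349.3 < 3500, so use break Q=3500: TC = 19,700×€122.30 + (19,700/3500.0)×125 + (3500.0/2)×0.33×€122.30 = €2,480,641.82.
Lowest total cost is €2,475,118.40 at Q = 430.0.

Q* ≈ 430 kegs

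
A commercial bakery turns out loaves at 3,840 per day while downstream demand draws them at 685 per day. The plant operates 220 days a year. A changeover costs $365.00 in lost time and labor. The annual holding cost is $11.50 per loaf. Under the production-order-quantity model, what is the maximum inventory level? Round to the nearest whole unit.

Annual demand D = 685 × 220 = 150,700.
Production build-up factor (1 − d/p) = 1 − 685/3,840 = 0.8216.
Q* = √(2DS / (H(1 − d/p))) = √(2 × 150,700 × 365 / (11.5 × 0.8216)).
= √(110,011,000 / 9.4486) ≈ 3412.205.
Maximum inventory = Q*(1 − d/p) = 3412.205 × 0.8216 ≈ 2803.517.

I_max ≈ 2,804 loaves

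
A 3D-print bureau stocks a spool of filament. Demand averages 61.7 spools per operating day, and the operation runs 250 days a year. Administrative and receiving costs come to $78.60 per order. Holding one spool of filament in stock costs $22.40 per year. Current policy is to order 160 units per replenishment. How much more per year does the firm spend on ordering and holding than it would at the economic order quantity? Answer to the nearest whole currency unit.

Annual demand D = 61.7 × 250 = 15,425.
EOQ = √(2DS/H) = √(2 × 15,425 × 78.6 / 22.4) ≈ 329.01.
Cost at Q* = (D/Q*)S + (Q*/2)H = √(2DSH) ≈ $7,369.92.
Cost at Q = 160: (15,425/160)×78.6 + (160/2)×22.4 = $7,577.53 + $1,792.00 = $9,369.53.
Excess = $9,369.53 − $7,369.92 = $1,999.61.

Extra cost ≈ $2,000 per year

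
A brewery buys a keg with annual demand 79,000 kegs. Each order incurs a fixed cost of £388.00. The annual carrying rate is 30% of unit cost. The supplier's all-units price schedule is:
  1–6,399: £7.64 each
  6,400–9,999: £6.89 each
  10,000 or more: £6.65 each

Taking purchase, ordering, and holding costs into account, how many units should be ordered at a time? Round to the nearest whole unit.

Holding cost per unit per year at price C is H = 0.30·C.
Candidates are each tier's EOQ (if it falls in that tier) and each price-break quantity.
EOQ at £7.64 = 5171.7 (feasible in tier 1): TC = 79,000×£7.64 + (79,000/5171.7)×388 + (5171.7/2)×0.30×£7.64 = £615,413.64.
EOQ at £6.89 = 5446.0 < 6400, so use break Q=6400: TC = 79,000×£6.89 + (79,000/6400.0)×388 + (6400.0/2)×0.30×£6.89 = £555,713.78.
EOQ at £6.65 = 5543.4 < 10000, so use break Q=10000: TC = 79,000×£6.65 + (79,000/10000.0)×388 + (10000.0/2)×0.30×£6.65 = £538,390.20.
Lowest total cost is £538,390.20 at Q = 10000.0.

Q* ≈ 10,000 kegs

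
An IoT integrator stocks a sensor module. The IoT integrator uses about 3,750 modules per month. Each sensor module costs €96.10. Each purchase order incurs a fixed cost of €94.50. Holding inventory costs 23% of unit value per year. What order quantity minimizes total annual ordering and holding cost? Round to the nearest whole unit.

Q* ≈ 620 modules

Annual demand D = 3,750 × 12 = 45,000.
Holding cost H = 0.23 × €96.10 = €22.1030 per unit per year.
EOQ = √(2DS / H) = √(2 × 45,000 × 94.5 / 22.103).
= √(8,505,000 / 22.103) = √384,789.3951 ≈ 620.314.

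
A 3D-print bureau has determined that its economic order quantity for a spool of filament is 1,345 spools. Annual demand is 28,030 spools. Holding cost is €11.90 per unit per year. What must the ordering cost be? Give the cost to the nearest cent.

Squaring Q* = √(2DS/H) gives Q*² = 2DS/H.
From Q* = √(2DS/H): S = Q*²H / (2D) = 1,345² × 11.9 / (2 × 28,030) = 384.0064.

S ≈ €384.01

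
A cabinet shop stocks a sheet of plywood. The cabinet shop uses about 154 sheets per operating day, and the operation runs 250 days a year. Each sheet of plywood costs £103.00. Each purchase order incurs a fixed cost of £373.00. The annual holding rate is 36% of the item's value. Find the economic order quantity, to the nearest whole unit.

Q* ≈ 880 sheets

Annual demand D = 154 × 250 = 38,500.
Holding cost H = 0.36 × £103.00 = £37.0800 per unit per year.
EOQ = √(2DS / H) = √(2 × 38,500 × 373 / 37.08).
= √(28,721,000 / 37.08) = √774,568.5005 ≈ 880.096.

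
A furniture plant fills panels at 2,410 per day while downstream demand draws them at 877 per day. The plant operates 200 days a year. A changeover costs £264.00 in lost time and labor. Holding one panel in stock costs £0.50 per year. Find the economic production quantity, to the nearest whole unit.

Annual demand D = 877 × 200 = 175,400.
Production build-up factor (1 − d/p) = 1 − 877/2,410 = 0.6361.
Q* = √(2DS / (H(1 − d/p))) = √(2 × 175,400 × 264 / (0.5 × 0.6361)).
= √(92,611,200 / 0.318) ≈ 17064.132.

Q* ≈ 17,064 panels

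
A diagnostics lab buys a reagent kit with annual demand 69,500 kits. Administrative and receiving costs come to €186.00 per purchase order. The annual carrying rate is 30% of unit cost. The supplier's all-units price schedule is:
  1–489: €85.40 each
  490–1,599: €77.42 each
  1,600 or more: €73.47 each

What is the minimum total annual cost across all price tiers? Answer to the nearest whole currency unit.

TC* ≈ €5,131,877

Holding cost per unit per year at price C is H = 0.30·C.
Candidates are each tier's EOQ (if it falls in that tier) and each price-break quantity.
Tier 1 (€85.40): EOQ = 1004.6 exceeds tier's upper bound 489, so this tier is dominated.
EOQ at €77.42 = 1055.1 (feasible in tier 2): TC = 69,500×€77.42 + (69,500/1055.1)×186 + (1055.1/2)×0.30×€77.42 = €5,405,194.80.
EOQ at €73.47 = 1083.0 < 1600, so use break Q=1600: TC = 69,500×€73.47 + (69,500/1600.0)×186 + (1600.0/2)×0.30×€73.47 = €5,131,877.17.
Lowest total cost among the candidates is at Q = 1600.0.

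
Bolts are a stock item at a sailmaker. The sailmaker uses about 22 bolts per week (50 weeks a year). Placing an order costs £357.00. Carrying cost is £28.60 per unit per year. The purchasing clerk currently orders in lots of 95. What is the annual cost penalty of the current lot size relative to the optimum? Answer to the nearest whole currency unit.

Extra cost ≈ £753 per year

Annual demand D = 22 × 50 = 1,100.
EOQ = √(2DS/H) = √(2 × 1,100 × 357 / 28.6) ≈ 165.72.
Cost at Q* = (D/Q*)S + (Q*/2)H = √(2DSH) ≈ £4,739.46.
Cost at Q = 95: (1,100/95)×357 + (95/2)×28.6 = £4,133.68 + £1,358.50 = £5,492.18.
Excess = £5,492.18 − £4,739.46 = £752.73.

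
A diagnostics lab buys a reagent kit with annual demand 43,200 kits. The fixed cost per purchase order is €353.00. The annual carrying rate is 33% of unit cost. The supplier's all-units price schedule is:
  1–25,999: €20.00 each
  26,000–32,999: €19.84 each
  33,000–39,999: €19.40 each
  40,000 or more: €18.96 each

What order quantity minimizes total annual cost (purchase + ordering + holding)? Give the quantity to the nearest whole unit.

Holding cost per unit per year at price C is H = 0.33·C.
Candidates are each tier's EOQ (if it falls in that tier) and each price-break quantity.
EOQ at €20.00 = 2149.7 (feasible in tier 1): TC = 43,200×€20.00 + (43,200/2149.7)×353 + (2149.7/2)×0.33×€20.00 = €878,187.84.
EOQ at €19.84 = 2158.3 < 26000, so use break Q=26000: TC = 43,200×€19.84 + (43,200/26000.0)×353 + (26000.0/2)×0.33×€19.84 = €942,788.12.
EOQ at €19.40 = 2182.7 < 33000, so use break Q=33000: TC = 43,200×€19.40 + (43,200/33000.0)×353 + (33000.0/2)×0.33×€19.40 = €944,175.11.
EOQ at €18.96 = 2207.8 < 40000, so use break Q=40000: TC = 43,200×€18.96 + (43,200/40000.0)×353 + (40000.0/2)×0.33×€18.96 = €944,589.24.
Lowest total cost is €878,187.84 at Q = 2149.7.

Q* ≈ 2,150 kits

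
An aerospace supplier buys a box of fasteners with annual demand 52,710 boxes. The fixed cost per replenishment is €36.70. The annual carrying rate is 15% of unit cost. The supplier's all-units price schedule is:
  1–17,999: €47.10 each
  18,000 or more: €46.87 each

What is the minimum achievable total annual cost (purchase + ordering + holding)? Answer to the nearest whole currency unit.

Holding cost per unit per year at price C is H = 0.15·C.
Evaluate total cost at each tier's feasible EOQ or, if the EOQ is below the tier, at the tier's minimum quantity.
EOQ at €47.10 = 740.0 (feasible in tier 1): TC = 52,710×€47.10 + (52,710/740.0)×36.7 + (740.0/2)×0.15×€47.10 = €2,487,869.18.
EOQ at €46.87 = 741.8 < 18000, so use break Q=18000: TC = 52,710×€46.87 + (52,710/18000.0)×36.7 + (18000.0/2)×0.15×€46.87 = €2,533,899.67.
Lowest total cost among the candidates is at Q = 740.0.

TC* ≈ €2,487,869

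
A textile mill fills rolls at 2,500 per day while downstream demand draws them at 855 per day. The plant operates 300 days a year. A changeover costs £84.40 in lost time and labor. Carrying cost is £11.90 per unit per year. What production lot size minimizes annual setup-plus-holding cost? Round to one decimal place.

Annual demand D = 855 × 300 = 256,500.
Production build-up factor (1 − d/p) = 1 − 855/2,500 = 0.6580.
Q* = √(2DS / (H(1 − d/p))) = √(2 × 256,500 × 84.4 / (11.9 × 0.6580)).
= √(43,297,200 / 7.8302) ≈ 2351.492.

Q* ≈ 2,351.5 rolls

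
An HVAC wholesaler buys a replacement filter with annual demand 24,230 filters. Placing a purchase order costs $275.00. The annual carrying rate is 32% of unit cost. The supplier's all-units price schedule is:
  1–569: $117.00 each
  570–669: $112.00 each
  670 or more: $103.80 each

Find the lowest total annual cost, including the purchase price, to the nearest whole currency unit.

TC* ≈ $2,536,147

Holding cost per unit per year at price C is H = 0.32·C.
For each price level, check whether its EOQ is feasible; otherwise the best quantity at that price is the breakpoint.
Tier 1 ($117.00): EOQ = 596.6 exceeds tier's upper bound 569, so this tier is dominated.
EOQ at $112.00 = 609.8 (feasible in tier 2): TC = 24,230×$112.00 + (24,230/609.8)×275 + (609.8/2)×0.32×$112.00 = $2,735,614.56.
EOQ at $103.80 = 633.4 < 670, so use break Q=670: TC = 24,230×$103.80 + (24,230/670.0)×275 + (670.0/2)×0.32×$103.80 = $2,536,146.51.
Lowest total cost among the candidates is at Q = 670.0.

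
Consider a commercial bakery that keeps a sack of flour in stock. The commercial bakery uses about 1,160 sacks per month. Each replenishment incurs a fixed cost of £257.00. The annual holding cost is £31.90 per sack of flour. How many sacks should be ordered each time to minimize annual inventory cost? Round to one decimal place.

Q* ≈ 473.6 sacks

Annual demand D = 1,160 × 12 = 13,920.
EOQ = √(2DS / H) = √(2 × 13,920 × 257 / 31.9).
= √(7,154,880 / 31.9) = √224,290.9091 ≈ 473.594.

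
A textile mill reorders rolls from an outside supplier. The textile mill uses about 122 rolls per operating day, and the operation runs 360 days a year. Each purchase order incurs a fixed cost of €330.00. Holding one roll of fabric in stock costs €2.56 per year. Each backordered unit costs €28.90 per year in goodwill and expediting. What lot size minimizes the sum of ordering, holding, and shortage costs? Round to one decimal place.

Annual demand D = 122 × 360 = 43,920.
With planned backorders, Q* = √(2DS/H) · √((H+B)/B).
√(2DS/H) = √(2 × 43,920 × 330 / 2.56) = 3364.985.
√((H+B)/B) = √((2.56+28.9)/28.9) = 1.0434.
Q* ≈ 3510.861.

Q* ≈ 3,510.9 rolls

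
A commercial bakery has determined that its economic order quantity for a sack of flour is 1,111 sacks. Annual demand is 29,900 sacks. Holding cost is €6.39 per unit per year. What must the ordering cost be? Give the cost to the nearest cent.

S ≈ €131.89

Invert the EOQ relation Q*² = 2DS/H.
From Q* = √(2DS/H): S = Q*²H / (2D) = 1,111² × 6.39 / (2 × 29,900) = 131.8948.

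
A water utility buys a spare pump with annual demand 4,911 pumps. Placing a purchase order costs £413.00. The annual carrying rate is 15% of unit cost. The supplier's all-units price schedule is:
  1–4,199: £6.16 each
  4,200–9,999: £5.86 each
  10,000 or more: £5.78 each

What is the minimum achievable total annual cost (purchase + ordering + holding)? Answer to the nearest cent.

TC* ≈ £31,107.28

Holding cost per unit per year at price C is H = 0.15·C.
Evaluate total cost at each tier's feasible EOQ or, if the EOQ is below the tier, at the tier's minimum quantity.
EOQ at £6.16 = 2095.3 (feasible in tier 1): TC = 4,911×£6.16 + (4,911/2095.3)×413 + (2095.3/2)×0.15×£6.16 = £32,187.79.
EOQ at £5.86 = 2148.2 < 4200, so use break Q=4200: TC = 4,911×£5.86 + (4,911/4200.0)×413 + (4200.0/2)×0.15×£5.86 = £31,107.28.
EOQ at £5.78 = 2163.0 < 10000, so use break Q=10000: TC = 4,911×£5.78 + (4,911/10000.0)×413 + (10000.0/2)×0.15×£5.78 = £32,923.40.
Lowest total cost among the candidates is at Q = 4200.0.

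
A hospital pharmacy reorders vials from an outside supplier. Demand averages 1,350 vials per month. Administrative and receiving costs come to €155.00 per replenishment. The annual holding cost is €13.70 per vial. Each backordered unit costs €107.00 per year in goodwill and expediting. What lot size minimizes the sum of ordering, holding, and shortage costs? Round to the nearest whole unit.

Annual demand D = 1,350 × 12 = 16,200.
With planned backorders, Q* = √(2DS/H) · √((H+B)/B).
√(2DS/H) = √(2 × 16,200 × 155 / 13.7) = 605.450.
√((H+B)/B) = √((13.7+107)/107) = 1.0621.
Q* ≈ 643.043.

Q* ≈ 643 vials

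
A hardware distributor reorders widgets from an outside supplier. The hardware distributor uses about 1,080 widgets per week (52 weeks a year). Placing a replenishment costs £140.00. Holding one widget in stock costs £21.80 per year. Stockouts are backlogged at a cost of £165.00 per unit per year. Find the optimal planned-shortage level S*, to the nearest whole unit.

S* ≈ 105 widgets

Annual demand D = 1,080 × 52 = 56,160.
With planned backorders, Q* = √(2DS/H) · √((H+B)/B).
√(2DS/H) = √(2 × 56,160 × 140 / 21.8) = 849.306.
√((H+B)/B) = √((21.8+165)/165) = 1.0640.
Q* ≈ 903.672.
S* = Q* · H/(H+B) = 903.672 × 21.8/186.8 ≈ 105.461.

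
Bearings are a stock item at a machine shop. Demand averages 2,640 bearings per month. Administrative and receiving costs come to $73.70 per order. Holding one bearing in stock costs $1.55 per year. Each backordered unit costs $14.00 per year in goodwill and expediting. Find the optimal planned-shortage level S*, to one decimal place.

S* ≈ 182.3 bearings

Annual demand D = 2,640 × 12 = 31,680.
With planned backorders, Q* = √(2DS/H) · √((H+B)/B).
√(2DS/H) = √(2 × 31,680 × 73.7 / 1.55) = 1735.703.
√((H+B)/B) = √((1.55+14)/14) = 1.0539.
Q* ≈ 1829.265.
S* = Q* · H/(H+B) = 1829.265 × 1.55/15.55 ≈ 182.338.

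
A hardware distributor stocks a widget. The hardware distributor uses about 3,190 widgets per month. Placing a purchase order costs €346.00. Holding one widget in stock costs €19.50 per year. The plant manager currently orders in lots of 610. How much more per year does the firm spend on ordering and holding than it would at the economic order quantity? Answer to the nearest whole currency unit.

Annual demand D = 3,190 × 12 = 38,280.
EOQ = √(2DS/H) = √(2 × 38,280 × 346 / 19.5) ≈ 1165.53.
Cost at Q* = (D/Q*)S + (Q*/2)H = √(2DSH) ≈ €22,727.74.
Cost at Q = 610: (38,280/610)×346 + (610/2)×19.5 = €21,712.92 + €5,947.50 = €27,660.42.
Excess = €27,660.42 − €22,727.74 = €4,932.67.

Extra cost ≈ €4,933 per year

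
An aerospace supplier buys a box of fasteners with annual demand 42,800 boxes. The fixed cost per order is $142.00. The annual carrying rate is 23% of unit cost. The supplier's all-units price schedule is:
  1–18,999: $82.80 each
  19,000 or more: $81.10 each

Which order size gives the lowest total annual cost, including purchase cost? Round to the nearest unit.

Q* ≈ 799 boxes

Holding cost per unit per year at price C is H = 0.23·C.
Evaluate total cost at each tier's feasible EOQ or, if the EOQ is below the tier, at the tier's minimum quantity.
EOQ at $82.80 = 798.9 (feasible in tier 1): TC = 42,800×$82.80 + (42,800/798.9)×142 + (798.9/2)×0.23×$82.80 = $3,559,054.59.
EOQ at $81.10 = 807.2 < 19000, so use break Q=19000: TC = 42,800×$81.10 + (42,800/19000.0)×142 + (19000.0/2)×0.23×$81.10 = $3,648,603.37.
Lowest total cost is $3,559,054.59 at Q = 798.9.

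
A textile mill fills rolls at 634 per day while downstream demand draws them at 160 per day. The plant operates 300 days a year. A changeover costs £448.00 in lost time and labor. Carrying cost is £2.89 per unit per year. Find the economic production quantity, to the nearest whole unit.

Annual demand D = 160 × 300 = 48,000.
Production build-up factor (1 − d/p) = 1 − 160/634 = 0.7476.
Q* = √(2DS / (H(1 − d/p))) = √(2 × 48,000 × 448 / (2.89 × 0.7476)).
= √(43,008,000 / 2.1607) ≈ 4461.503.

Q* ≈ 4,462 rolls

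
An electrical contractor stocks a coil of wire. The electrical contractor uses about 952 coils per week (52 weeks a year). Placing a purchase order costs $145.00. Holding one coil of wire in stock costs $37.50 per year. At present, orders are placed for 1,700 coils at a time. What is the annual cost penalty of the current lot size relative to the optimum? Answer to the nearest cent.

Annual demand D = 952 × 52 = 49,504.
EOQ = √(2DS/H) = √(2 × 49,504 × 145 / 37.5) ≈ 618.73.
Cost at Q* = (D/Q*)S + (Q*/2)H = √(2DSH) ≈ $23,202.50.
Cost at Q = 1,700: (49,504/1,700)×145 + (1,700/2)×37.5 = $4,222.40 + $31,875.00 = $36,097.40.
Excess = $36,097.40 − $23,202.50 = $12,894.90.

Extra cost ≈ $12,894.90 per year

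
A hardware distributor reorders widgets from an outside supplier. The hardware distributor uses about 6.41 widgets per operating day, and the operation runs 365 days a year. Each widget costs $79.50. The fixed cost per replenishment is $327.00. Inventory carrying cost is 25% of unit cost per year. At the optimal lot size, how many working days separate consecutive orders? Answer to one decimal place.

Annual demand D = 6.41 × 365 = 2,339.65.
Holding cost H = 0.25 × $79.50 = $19.8750 per unit per year.
Q* = √(2DS/H) = √(2 × 2,339.65 × 327 / 19.875) ≈ 277.47.
Cycle time = Q*/D × 365 = 277.47 / 2,339.65 × 365 ≈ 43.287 days.

T ≈ 43.3 days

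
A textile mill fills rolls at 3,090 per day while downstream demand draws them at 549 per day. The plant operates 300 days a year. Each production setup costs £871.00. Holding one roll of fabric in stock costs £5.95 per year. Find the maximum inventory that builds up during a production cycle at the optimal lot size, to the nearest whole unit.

I_max ≈ 6,297 rolls

Annual demand D = 549 × 300 = 164,700.
Production build-up factor (1 − d/p) = 1 − 549/3,090 = 0.8223.
Q* = √(2DS / (H(1 − d/p))) = √(2 × 164,700 × 871 / (5.95 × 0.8223)).
= √(286,907,400 / 4.8929) ≈ 7657.540.
Maximum inventory = Q*(1 − d/p) = 7657.540 × 0.8223 ≈ 6297.026.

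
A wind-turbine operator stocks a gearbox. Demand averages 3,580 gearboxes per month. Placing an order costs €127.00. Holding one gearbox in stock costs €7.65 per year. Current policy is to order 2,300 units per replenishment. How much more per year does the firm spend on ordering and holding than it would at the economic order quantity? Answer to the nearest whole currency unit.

Annual demand D = 3,580 × 12 = 42,960.
EOQ = √(2DS/H) = √(2 × 42,960 × 127 / 7.65) ≈ 1194.31.
Cost at Q* = (D/Q*)S + (Q*/2)H = √(2DSH) ≈ €9,136.50.
Cost at Q = 2,300: (42,960/2,300)×127 + (2,300/2)×7.65 = €2,372.14 + €8,797.50 = €11,169.64.
Excess = €11,169.64 − €9,136.50 = €2,033.14.

Extra cost ≈ €2,033 per year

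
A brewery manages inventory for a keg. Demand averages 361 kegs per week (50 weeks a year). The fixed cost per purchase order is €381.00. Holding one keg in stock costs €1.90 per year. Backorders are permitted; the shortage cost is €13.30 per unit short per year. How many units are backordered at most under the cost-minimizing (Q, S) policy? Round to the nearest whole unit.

S* ≈ 360 kegs

Annual demand D = 361 × 50 = 18,050.
With planned backorders, Q* = √(2DS/H) · √((H+B)/B).
√(2DS/H) = √(2 × 18,050 × 381 / 1.9) = 2690.539.
√((H+B)/B) = √((1.9+13.3)/13.3) = 1.0690.
Q* ≈ 2876.307.
S* = Q* · H/(H+B) = 2876.307 × 1.9/15.2 ≈ 359.538.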